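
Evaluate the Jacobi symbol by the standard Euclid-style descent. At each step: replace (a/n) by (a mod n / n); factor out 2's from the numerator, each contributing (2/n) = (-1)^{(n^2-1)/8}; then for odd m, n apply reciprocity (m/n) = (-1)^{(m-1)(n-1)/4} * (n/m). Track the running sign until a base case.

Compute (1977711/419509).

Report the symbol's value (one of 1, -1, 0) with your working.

-1

(1977711/419509) = (299675/419509)   [reduce mod 419509]
reciprocity: (299675/419509) = +1·(419509/299675) since 299675 mod 4 = 3, 419509 mod 4 = 1; sign now +1
(419509/299675) = (119834/299675)   [reduce mod 299675]
119834 = 2^1·59917; (2/299675) = -1 since 299675 mod 8 = 3, so (119834/299675) = (-1)^1·(59917/299675); sign now -1
reciprocity: (59917/299675) = +1·(299675/59917) since 59917 mod 4 = 1, 299675 mod 4 = 3; sign now -1
(299675/59917) = (90/59917)   [reduce mod 59917]
90 = 2^1·45; (2/59917) = -1 since 59917 mod 8 = 5, so (90/59917) = (-1)^1·(45/59917); sign now +1
reciprocity: (45/59917) = +1·(59917/45) since 45 mod 4 = 1, 59917 mod 4 = 1; sign now +1
(59917/45) = (22/45)   [reduce mod 45]
22 = 2^1·11; (2/45) = -1 since 45 mod 8 = 5, so (22/45) = (-1)^1·(11/45); sign now -1
reciprocity: (11/45) = +1·(45/11) since 11 mod 4 = 3, 45 mod 4 = 1; sign now -1
(45/11) = (1/11)   [reduce mod 11]
(1/11) = 1; final value = sign = -1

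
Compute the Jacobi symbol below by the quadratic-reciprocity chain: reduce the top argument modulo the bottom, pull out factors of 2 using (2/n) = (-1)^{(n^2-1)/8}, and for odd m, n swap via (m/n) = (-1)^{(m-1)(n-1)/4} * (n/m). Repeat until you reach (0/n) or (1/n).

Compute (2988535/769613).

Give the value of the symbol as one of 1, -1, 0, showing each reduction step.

(2988535/769613): 2988535 mod 769613 = 679696, so (2988535/769613) = (679696/769613)
factor out 2^4: 679696 = 2^4·42481; with 769613 mod 8 = 5, (2/769613) = -1; sign now +1; continue with (42481/769613)
flip (42481/769613) -> (769613/42481): both odd, 42481 mod 4 = 1, 769613 mod 4 = 1, so the flip contributes +1; sign now +1
(769613/42481): 769613 mod 42481 = 4955, so (769613/42481) = (4955/42481)
flip (4955/42481) -> (42481/4955): both odd, 4955 mod 4 = 3, 42481 mod 4 = 1, so the flip contributes +1; sign now +1
(42481/4955): 42481 mod 4955 = 2841, so (42481/4955) = (2841/4955)
flip (2841/4955) -> (4955/2841): both odd, 2841 mod 4 = 1, 4955 mod 4 = 3, so the flip contributes +1; sign now +1
(4955/2841): 4955 mod 2841 = 2114, so (4955/2841) = (2114/2841)
factor out 2^1: 2114 = 2^1·1057; with 2841 mod 8 = 1, (2/2841) = +1; sign now +1; continue with (1057/2841)
flip (1057/2841) -> (2841/1057): both odd, 1057 mod 4 = 1, 2841 mod 4 = 1, so the flip contributes +1; sign now +1
(2841/1057): 2841 mod 1057 = 727, so (2841/1057) = (727/1057)
flip (727/1057) -> (1057/727): both odd, 727 mod 4 = 3, 1057 mod 4 = 1, so the flip contributes +1; sign now +1
(1057/727): 1057 mod 727 = 330, so (1057/727) = (330/727)
factor out 2^1: 330 = 2^1·165; with 727 mod 8 = 7, (2/727) = +1; sign now +1; continue with (165/727)
flip (165/727) -> (727/165): both odd, 165 mod 4 = 1, 727 mod 4 = 3, so the flip contributes +1; sign now +1
(727/165): 727 mod 165 = 67, so (727/165) = (67/165)
flip (67/165) -> (165/67): both odd, 67 mod 4 = 3, 165 mod 4 = 1, so the flip contributes +1; sign now +1
(165/67): 165 mod 67 = 31, so (165/67) = (31/67)
flip (31/67) -> (67/31): both odd, 31 mod 4 = 3, 67 mod 4 = 3, so the flip contributes -1; sign now -1
(67/31): 67 mod 31 = 5, so (67/31) = (5/31)
flip (5/31) -> (31/5): both odd, 5 mod 4 = 1, 31 mod 4 = 3, so the flip contributes +1; sign now -1
(31/5): 31 mod 5 = 1, so (31/5) = (1/5)
reached (1/5) = 1, so the symbol is -1

-1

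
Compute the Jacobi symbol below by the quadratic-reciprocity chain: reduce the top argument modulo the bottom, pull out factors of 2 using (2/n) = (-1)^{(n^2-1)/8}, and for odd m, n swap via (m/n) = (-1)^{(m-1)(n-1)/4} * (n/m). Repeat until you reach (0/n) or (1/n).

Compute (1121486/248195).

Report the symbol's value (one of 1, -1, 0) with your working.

-1

(1121486/248195) = (128706/248195)   [reduce mod 248195]
128706 = 2^1·64353; (2/248195) = -1 since 248195 mod 8 = 3, so (128706/248195) = (-1)^1·(64353/248195); sign now -1
reciprocity: (64353/248195) = +1·(248195/64353) since 64353 mod 4 = 1, 248195 mod 4 = 3; sign now -1
(248195/64353) = (55136/64353)   [reduce mod 64353]
55136 = 2^5·1723; (2/64353) = +1 since 64353 mod 8 = 1, so (55136/64353) = (+1)^5·(1723/64353); sign now -1
reciprocity: (1723/64353) = +1·(64353/1723) since 1723 mod 4 = 3, 64353 mod 4 = 1; sign now -1
(64353/1723) = (602/1723)   [reduce mod 1723]
602 = 2^1·301; (2/1723) = -1 since 1723 mod 8 = 3, so (602/1723) = (-1)^1·(301/1723); sign now +1
reciprocity: (301/1723) = +1·(1723/301) since 301 mod 4 = 1, 1723 mod 4 = 3; sign now +1
(1723/301) = (218/301)   [reduce mod 301]
218 = 2^1·109; (2/301) = -1 since 301 mod 8 = 5, so (218/301) = (-1)^1·(109/301); sign now -1
reciprocity: (109/301) = +1·(301/109) since 109 mod 4 = 1, 301 mod 4 = 1; sign now -1
(301/109) = (83/109)   [reduce mod 109]
reciprocity: (83/109) = +1·(109/83) since 83 mod 4 = 3, 109 mod 4 = 1; sign now -1
(109/83) = (26/83)   [reduce mod 83]
26 = 2^1·13; (2/83) = -1 since 83 mod 8 = 3, so (26/83) = (-1)^1·(13/83); sign now +1
reciprocity: (13/83) = +1·(83/13) since 13 mod 4 = 1, 83 mod 4 = 3; sign now +1
(83/13) = (5/13)   [reduce mod 13]
reciprocity: (5/13) = +1·(13/5) since 5 mod 4 = 1, 13 mod 4 = 1; sign now +1
(13/5) = (3/5)   [reduce mod 5]
reciprocity: (3/5) = +1·(5/3) since 3 mod 4 = 3, 5 mod 4 = 1; sign now +1
(5/3) = (2/3)   [reduce mod 3]
2 = 2^1·1; (2/3) = -1 since 3 mod 8 = 3, so (2/3) = (-1)^1·(1/3); sign now -1
(1/3) = 1; final value = sign = -1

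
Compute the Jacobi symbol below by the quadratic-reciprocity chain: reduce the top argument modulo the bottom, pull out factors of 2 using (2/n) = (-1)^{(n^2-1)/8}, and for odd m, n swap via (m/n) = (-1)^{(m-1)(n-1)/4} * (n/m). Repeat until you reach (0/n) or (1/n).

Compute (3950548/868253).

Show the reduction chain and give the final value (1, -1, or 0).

(3950548/868253): 3950548 mod 868253 = 477536, so (3950548/868253) = (477536/868253)
factor out 2^5: 477536 = 2^5·14923; with 868253 mod 8 = 5, (2/868253) = -1; sign now -1; continue with (14923/868253)
flip (14923/868253) -> (868253/14923): both odd, 14923 mod 4 = 3, 868253 mod 4 = 1, so the flip contributes +1; sign now -1
(868253/14923): 868253 mod 14923 = 2719, so (868253/14923) = (2719/14923)
flip (2719/14923) -> (14923/2719): both odd, 2719 mod 4 = 3, 14923 mod 4 = 3, so the flip contributes -1; sign now +1
(14923/2719): 14923 mod 2719 = 1328, so (14923/2719) = (1328/2719)
factor out 2^4: 1328 = 2^4·83; with 2719 mod 8 = 7, (2/2719) = +1; sign now +1; continue with (83/2719)
flip (83/2719) -> (2719/83): both odd, 83 mod 4 = 3, 2719 mod 4 = 3, so the flip contributes -1; sign now -1
(2719/83): 2719 mod 83 = 63, so (2719/83) = (63/83)
flip (63/83) -> (83/63): both odd, 63 mod 4 = 3, 83 mod 4 = 3, so the flip contributes -1; sign now +1
(83/63): 83 mod 63 = 20, so (83/63) = (20/63)
factor out 2^2: 20 = 2^2·5; with 63 mod 8 = 7, (2/63) = +1; sign now +1; continue with (5/63)
flip (5/63) -> (63/5): both odd, 5 mod 4 = 1, 63 mod 4 = 3, so the flip contributes +1; sign now +1
(63/5): 63 mod 5 = 3, so (63/5) = (3/5)
flip (3/5) -> (5/3): both odd, 3 mod 4 = 3, 5 mod 4 = 1, so the flip contributes +1; sign now +1
(5/3): 5 mod 3 = 2, so (5/3) = (2/3)
factor out 2^1: 2 = 2^1·1; with 3 mod 8 = 3, (2/3) = -1; sign now -1; continue with (1/3)
reached (1/3) = 1, so the symbol is -1

-1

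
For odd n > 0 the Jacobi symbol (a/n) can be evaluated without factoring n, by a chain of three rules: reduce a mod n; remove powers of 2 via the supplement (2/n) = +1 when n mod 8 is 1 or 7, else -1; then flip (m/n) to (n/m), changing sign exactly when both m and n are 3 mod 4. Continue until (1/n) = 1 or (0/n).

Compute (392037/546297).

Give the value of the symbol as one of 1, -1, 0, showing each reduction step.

0

reciprocity: (392037/546297) = +1·(546297/392037) since 392037 mod 4 = 1, 546297 mod 4 = 1; sign now +1
(546297/392037) = (154260/392037)   [reduce mod 392037]
154260 = 2^2·38565; (2/392037) = -1 since 392037 mod 8 = 5, so (154260/392037) = (-1)^2·(38565/392037); sign now +1
reciprocity: (38565/392037) = +1·(392037/38565) since 38565 mod 4 = 1, 392037 mod 4 = 1; sign now +1
(392037/38565) = (6387/38565)   [reduce mod 38565]
reciprocity: (6387/38565) = +1·(38565/6387) since 6387 mod 4 = 3, 38565 mod 4 = 1; sign now +1
(38565/6387) = (243/6387)   [reduce mod 6387]
reciprocity: (243/6387) = -1·(6387/243) since 243 mod 4 = 3, 6387 mod 4 = 3; sign now -1
(6387/243) = (69/243)   [reduce mod 243]
reciprocity: (69/243) = +1·(243/69) since 69 mod 4 = 1, 243 mod 4 = 3; sign now -1
(243/69) = (36/69)   [reduce mod 69]
36 = 2^2·9; (2/69) = -1 since 69 mod 8 = 5, so (36/69) = (-1)^2·(9/69); sign now -1
reciprocity: (9/69) = +1·(69/9) since 9 mod 4 = 1, 69 mod 4 = 1; sign now -1
(69/9) = (6/9)   [reduce mod 9]
6 = 2^1·3; (2/9) = +1 since 9 mod 8 = 1, so (6/9) = (+1)^1·(3/9); sign now -1
reciprocity: (3/9) = +1·(9/3) since 3 mod 4 = 3, 9 mod 4 = 1; sign now -1
(9/3) = (0/3)   [reduce mod 3]
(0/3) = 0   [gcd(a, n) > 1]; final value = 0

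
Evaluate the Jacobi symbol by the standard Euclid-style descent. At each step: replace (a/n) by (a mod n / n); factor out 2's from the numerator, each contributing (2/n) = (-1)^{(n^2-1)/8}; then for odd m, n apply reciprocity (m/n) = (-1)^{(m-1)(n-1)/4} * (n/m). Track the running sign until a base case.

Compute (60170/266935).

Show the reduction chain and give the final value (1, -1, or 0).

factor out 2^1: 60170 = 2^1·30085; with 266935 mod 8 = 7, (2/266935) = +1; sign now +1; continue with (30085/266935)
flip (30085/266935) -> (266935/30085): both odd, 30085 mod 4 = 1, 266935 mod 4 = 3, so the flip contributes +1; sign now +1
(266935/30085): 266935 mod 30085 = 26255, so (266935/30085) = (26255/30085)
flip (26255/30085) -> (30085/26255): both odd, 26255 mod 4 = 3, 30085 mod 4 = 1, so the flip contributes +1; sign now +1
(30085/26255): 30085 mod 26255 = 3830, so (30085/26255) = (3830/26255)
factor out 2^1: 3830 = 2^1·1915; with 26255 mod 8 = 7, (2/26255) = +1; sign now +1; continue with (1915/26255)
flip (1915/26255) -> (26255/1915): both odd, 1915 mod 4 = 3, 26255 mod 4 = 3, so the flip contributes -1; sign now -1
(26255/1915): 26255 mod 1915 = 1360, so (26255/1915) = (1360/1915)
factor out 2^4: 1360 = 2^4·85; with 1915 mod 8 = 3, (2/1915) = -1; sign now -1; continue with (85/1915)
flip (85/1915) -> (1915/85): both odd, 85 mod 4 = 1, 1915 mod 4 = 3, so the flip contributes +1; sign now -1
(1915/85): 1915 mod 85 = 45, so (1915/85) = (45/85)
flip (45/85) -> (85/45): both odd, 45 mod 4 = 1, 85 mod 4 = 1, so the flip contributes +1; sign now -1
(85/45): 85 mod 45 = 40, so (85/45) = (40/45)
factor out 2^3: 40 = 2^3·5; with 45 mod 8 = 5, (2/45) = -1; sign now +1; continue with (5/45)
flip (5/45) -> (45/5): both odd, 5 mod 4 = 1, 45 mod 4 = 1, so the flip contributes +1; sign now +1
(45/5): 45 mod 5 = 0, so (45/5) = (0/5)
reached (0/5); gcd(a, n) > 1, so (0/5) = 0 and the symbol is 0

0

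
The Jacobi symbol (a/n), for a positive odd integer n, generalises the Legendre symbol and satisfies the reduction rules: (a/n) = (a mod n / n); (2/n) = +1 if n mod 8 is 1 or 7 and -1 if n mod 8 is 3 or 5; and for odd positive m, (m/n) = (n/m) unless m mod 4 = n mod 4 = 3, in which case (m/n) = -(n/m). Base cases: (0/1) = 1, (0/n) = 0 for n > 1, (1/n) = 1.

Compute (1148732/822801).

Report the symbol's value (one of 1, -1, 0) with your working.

(1148732/822801): 1148732 mod 822801 = 325931, so (1148732/822801) = (325931/822801)
flip (325931/822801) -> (822801/325931): both odd, 325931 mod 4 = 3, 822801 mod 4 = 1, so the flip contributes +1; sign now +1
(822801/325931): 822801 mod 325931 = 170939, so (822801/325931) = (170939/325931)
flip (170939/325931) -> (325931/170939): both odd, 170939 mod 4 = 3, 325931 mod 4 = 3, so the flip contributes -1; sign now -1
(325931/170939): 325931 mod 170939 = 154992, so (325931/170939) = (154992/170939)
factor out 2^4: 154992 = 2^4·9687; with 170939 mod 8 = 3, (2/170939) = -1; sign now -1; continue with (9687/170939)
flip (9687/170939) -> (170939/9687): both odd, 9687 mod 4 = 3, 170939 mod 4 = 3, so the flip contributes -1; sign now +1
(170939/9687): 170939 mod 9687 = 6260, so (170939/9687) = (6260/9687)
factor out 2^2: 6260 = 2^2·1565; with 9687 mod 8 = 7, (2/9687) = +1; sign now +1; continue with (1565/9687)
flip (1565/9687) -> (9687/1565): both odd, 1565 mod 4 = 1, 9687 mod 4 = 3, so the flip contributes +1; sign now +1
(9687/1565): 9687 mod 1565 = 297, so (9687/1565) = (297/1565)
flip (297/1565) -> (1565/297): both odd, 297 mod 4 = 1, 1565 mod 4 = 1, so the flip contributes +1; sign now +1
(1565/297): 1565 mod 297 = 80, so (1565/297) = (80/297)
factor out 2^4: 80 = 2^4·5; with 297 mod 8 = 1, (2/297) = +1; sign now +1; continue with (5/297)
flip (5/297) -> (297/5): both odd, 5 mod 4 = 1, 297 mod 4 = 1, so the flip contributes +1; sign now +1
(297/5): 297 mod 5 = 2, so (297/5) = (2/5)
factor out 2^1: 2 = 2^1·1; with 5 mod 8 = 5, (2/5) = -1; sign now -1; continue with (1/5)
reached (1/5) = 1, so the symbol is -1

-1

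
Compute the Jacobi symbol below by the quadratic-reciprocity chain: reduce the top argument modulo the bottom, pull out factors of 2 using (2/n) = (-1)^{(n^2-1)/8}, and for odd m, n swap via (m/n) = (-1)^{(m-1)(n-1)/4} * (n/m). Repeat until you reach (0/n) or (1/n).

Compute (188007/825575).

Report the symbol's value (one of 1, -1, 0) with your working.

reciprocity: (188007/825575) = -1·(825575/188007) since 188007 mod 4 = 3, 825575 mod 4 = 3; sign now -1
(825575/188007) = (73547/188007)   [reduce mod 188007]
reciprocity: (73547/188007) = -1·(188007/73547) since 73547 mod 4 = 3, 188007 mod 4 = 3; sign now +1
(188007/73547) = (40913/73547)   [reduce mod 73547]
reciprocity: (40913/73547) = +1·(73547/40913) since 40913 mod 4 = 1, 73547 mod 4 = 3; sign now +1
(73547/40913) = (32634/40913)   [reduce mod 40913]
32634 = 2^1·16317; (2/40913) = +1 since 40913 mod 8 = 1, so (32634/40913) = (+1)^1·(16317/40913); sign now +1
reciprocity: (16317/40913) = +1·(40913/16317) since 16317 mod 4 = 1, 40913 mod 4 = 1; sign now +1
(40913/16317) = (8279/16317)   [reduce mod 16317]
reciprocity: (8279/16317) = +1·(16317/8279) since 8279 mod 4 = 3, 16317 mod 4 = 1; sign now +1
(16317/8279) = (8038/8279)   [reduce mod 8279]
8038 = 2^1·4019; (2/8279) = +1 since 8279 mod 8 = 7, so (8038/8279) = (+1)^1·(4019/8279); sign now +1
reciprocity: (4019/8279) = -1·(8279/4019) since 4019 mod 4 = 3, 8279 mod 4 = 3; sign now -1
(8279/4019) = (241/4019)   [reduce mod 4019]
reciprocity: (241/4019) = +1·(4019/241) since 241 mod 4 = 1, 4019 mod 4 = 3; sign now -1
(4019/241) = (163/241)   [reduce mod 241]
reciprocity: (163/241) = +1·(241/163) since 163 mod 4 = 3, 241 mod 4 = 1; sign now -1
(241/163) = (78/163)   [reduce mod 163]
78 = 2^1·39; (2/163) = -1 since 163 mod 8 = 3, so (78/163) = (-1)^1·(39/163); sign now +1
reciprocity: (39/163) = -1·(163/39) since 39 mod 4 = 3, 163 mod 4 = 3; sign now -1
(163/39) = (7/39)   [reduce mod 39]
reciprocity: (7/39) = -1·(39/7) since 7 mod 4 = 3, 39 mod 4 = 3; sign now +1
(39/7) = (4/7)   [reduce mod 7]
4 = 2^2·1; (2/7) = +1 since 7 mod 8 = 7, so (4/7) = (+1)^2·(1/7); sign now +1
(1/7) = 1; final value = sign = +1

1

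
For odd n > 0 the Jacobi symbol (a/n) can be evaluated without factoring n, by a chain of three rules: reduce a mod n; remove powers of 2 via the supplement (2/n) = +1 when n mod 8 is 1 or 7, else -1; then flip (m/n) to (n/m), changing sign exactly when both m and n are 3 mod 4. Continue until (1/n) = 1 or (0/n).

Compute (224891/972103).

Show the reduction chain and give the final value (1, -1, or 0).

flip (224891/972103) -> (972103/224891): both odd, 224891 mod 4 = 3, 972103 mod 4 = 3, so the flip contributes -1; sign now -1
(972103/224891): 972103 mod 224891 = 72539, so (972103/224891) = (72539/224891)
flip (72539/224891) -> (224891/72539): both odd, 72539 mod 4 = 3, 224891 mod 4 = 3, so the flip contributes -1; sign now +1
(224891/72539): 224891 mod 72539 = 7274, so (224891/72539) = (7274/72539)
factor out 2^1: 7274 = 2^1·3637; with 72539 mod 8 = 3, (2/72539) = -1; sign now -1; continue with (3637/72539)
flip (3637/72539) -> (72539/3637): both odd, 3637 mod 4 = 1, 72539 mod 4 = 3, so the flip contributes +1; sign now -1
(72539/3637): 72539 mod 3637 = 3436, so (72539/3637) = (3436/3637)
factor out 2^2: 3436 = 2^2·859; with 3637 mod 8 = 5, (2/3637) = -1; sign now -1; continue with (859/3637)
flip (859/3637) -> (3637/859): both odd, 859 mod 4 = 3, 3637 mod 4 = 1, so the flip contributes +1; sign now -1
(3637/859): 3637 mod 859 = 201, so (3637/859) = (201/859)
flip (201/859) -> (859/201): both odd, 201 mod 4 = 1, 859 mod 4 = 3, so the flip contributes +1; sign now -1
(859/201): 859 mod 201 = 55, so (859/201) = (55/201)
flip (55/201) -> (201/55): both odd, 55 mod 4 = 3, 201 mod 4 = 1, so the flip contributes +1; sign now -1
(201/55): 201 mod 55 = 36, so (201/55) = (36/55)
factor out 2^2: 36 = 2^2·9; with 55 mod 8 = 7, (2/55) = +1; sign now -1; continue with (9/55)
flip (9/55) -> (55/9): both odd, 9 mod 4 = 1, 55 mod 4 = 3, so the flip contributes +1; sign now -1
(55/9): 55 mod 9 = 1, so (55/9) = (1/9)
reached (1/9) = 1, so the symbol is -1

-1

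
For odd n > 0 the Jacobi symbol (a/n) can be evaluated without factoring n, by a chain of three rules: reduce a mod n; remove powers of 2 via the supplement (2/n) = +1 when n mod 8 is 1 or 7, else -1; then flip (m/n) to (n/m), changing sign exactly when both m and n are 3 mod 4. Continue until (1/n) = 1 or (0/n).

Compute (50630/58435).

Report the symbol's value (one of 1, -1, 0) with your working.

factor out 2^1: 50630 = 2^1·25315; with 58435 mod 8 = 3, (2/58435) = -1; sign now -1; continue with (25315/58435)
flip (25315/58435) -> (58435/25315): both odd, 25315 mod 4 = 3, 58435 mod 4 = 3, so the flip contributes -1; sign now +1
(58435/25315): 58435 mod 25315 = 7805, so (58435/25315) = (7805/25315)
flip (7805/25315) -> (25315/7805): both odd, 7805 mod 4 = 1, 25315 mod 4 = 3, so the flip contributes +1; sign now +1
(25315/7805): 25315 mod 7805 = 1900, so (25315/7805) = (1900/7805)
factor out 2^2: 1900 = 2^2·475; with 7805 mod 8 = 5, (2/7805) = -1; sign now +1; continue with (475/7805)
flip (475/7805) -> (7805/475): both odd, 475 mod 4 = 3, 7805 mod 4 = 1, so the flip contributes +1; sign now +1
(7805/475): 7805 mod 475 = 205, so (7805/475) = (205/475)
flip (205/475) -> (475/205): both odd, 205 mod 4 = 1, 475 mod 4 = 3, so the flip contributes +1; sign now +1
(475/205): 475 mod 205 = 65, so (475/205) = (65/205)
flip (65/205) -> (205/65): both odd, 65 mod 4 = 1, 205 mod 4 = 1, so the flip contributes +1; sign now +1
(205/65): 205 mod 65 = 10, so (205/65) = (10/65)
factor out 2^1: 10 = 2^1·5; with 65 mod 8 = 1, (2/65) = +1; sign now +1; continue with (5/65)
flip (5/65) -> (65/5): both odd, 5 mod 4 = 1, 65 mod 4 = 1, so the flip contributes +1; sign now +1
(65/5): 65 mod 5 = 0, so (65/5) = (0/5)
reached (0/5); gcd(a, n) > 1, so (0/5) = 0 and the symbol is 0

0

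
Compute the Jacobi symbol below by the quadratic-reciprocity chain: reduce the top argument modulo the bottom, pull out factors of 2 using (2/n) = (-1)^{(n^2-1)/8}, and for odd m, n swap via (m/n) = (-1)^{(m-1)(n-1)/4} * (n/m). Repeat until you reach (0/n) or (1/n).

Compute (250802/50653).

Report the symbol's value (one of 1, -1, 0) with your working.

1

(250802/50653): 250802 mod 50653 = 48190, so (250802/50653) = (48190/50653)
factor out 2^1: 48190 = 2^1·24095; with 50653 mod 8 = 5, (2/50653) = -1; sign now -1; continue with (24095/50653)
flip (24095/50653) -> (50653/24095): both odd, 24095 mod 4 = 3, 50653 mod 4 = 1, so the flip contributes +1; sign now -1
(50653/24095): 50653 mod 24095 = 2463, so (50653/24095) = (2463/24095)
flip (2463/24095) -> (24095/2463): both odd, 2463 mod 4 = 3, 24095 mod 4 = 3, so the flip contributes -1; sign now +1
(24095/2463): 24095 mod 2463 = 1928, so (24095/2463) = (1928/2463)
factor out 2^3: 1928 = 2^3·241; with 2463 mod 8 = 7, (2/2463) = +1; sign now +1; continue with (241/2463)
flip (241/2463) -> (2463/241): both odd, 241 mod 4 = 1, 2463 mod 4 = 3, so the flip contributes +1; sign now +1
(2463/241): 2463 mod 241 = 53, so (2463/241) = (53/241)
flip (53/241) -> (241/53): both odd, 53 mod 4 = 1, 241 mod 4 = 1, so the flip contributes +1; sign now +1
(241/53): 241 mod 53 = 29, so (241/53) = (29/53)
flip (29/53) -> (53/29): both odd, 29 mod 4 = 1, 53 mod 4 = 1, so the flip contributes +1; sign now +1
(53/29): 53 mod 29 = 24, so (53/29) = (24/29)
factor out 2^3: 24 = 2^3·3; with 29 mod 8 = 5, (2/29) = -1; sign now -1; continue with (3/29)
flip (3/29) -> (29/3): both odd, 3 mod 4 = 3, 29 mod 4 = 1, so the flip contributes +1; sign now -1
(29/3): 29 mod 3 = 2, so (29/3) = (2/3)
factor out 2^1: 2 = 2^1·1; with 3 mod 8 = 3, (2/3) = -1; sign now +1; continue with (1/3)
reached (1/3) = 1, so the symbol is +1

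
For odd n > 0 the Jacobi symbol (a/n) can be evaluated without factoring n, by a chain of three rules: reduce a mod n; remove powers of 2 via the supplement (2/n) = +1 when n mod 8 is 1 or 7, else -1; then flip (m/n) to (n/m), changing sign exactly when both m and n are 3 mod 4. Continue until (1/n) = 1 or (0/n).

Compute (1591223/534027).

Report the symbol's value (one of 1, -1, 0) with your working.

1

(1591223/534027) = (523169/534027)   [reduce mod 534027]
reciprocity: (523169/534027) = +1·(534027/523169) since 523169 mod 4 = 1, 534027 mod 4 = 3; sign now +1
(534027/523169) = (10858/523169)   [reduce mod 523169]
10858 = 2^1·5429; (2/523169) = +1 since 523169 mod 8 = 1, so (10858/523169) = (+1)^1·(5429/523169); sign now +1
reciprocity: (5429/523169) = +1·(523169/5429) since 5429 mod 4 = 1, 523169 mod 4 = 1; sign now +1
(523169/5429) = (1985/5429)   [reduce mod 5429]
reciprocity: (1985/5429) = +1·(5429/1985) since 1985 mod 4 = 1, 5429 mod 4 = 1; sign now +1
(5429/1985) = (1459/1985)   [reduce mod 1985]
reciprocity: (1459/1985) = +1·(1985/1459) since 1459 mod 4 = 3, 1985 mod 4 = 1; sign now +1
(1985/1459) = (526/1459)   [reduce mod 1459]
526 = 2^1·263; (2/1459) = -1 since 1459 mod 8 = 3, so (526/1459) = (-1)^1·(263/1459); sign now -1
reciprocity: (263/1459) = -1·(1459/263) since 263 mod 4 = 3, 1459 mod 4 = 3; sign now +1
(1459/263) = (144/263)   [reduce mod 263]
144 = 2^4·9; (2/263) = +1 since 263 mod 8 = 7, so (144/263) = (+1)^4·(9/263); sign now +1
reciprocity: (9/263) = +1·(263/9) since 9 mod 4 = 1, 263 mod 4 = 3; sign now +1
(263/9) = (2/9)   [reduce mod 9]
2 = 2^1·1; (2/9) = +1 since 9 mod 8 = 1, so (2/9) = (+1)^1·(1/9); sign now +1
(1/9) = 1; final value = sign = +1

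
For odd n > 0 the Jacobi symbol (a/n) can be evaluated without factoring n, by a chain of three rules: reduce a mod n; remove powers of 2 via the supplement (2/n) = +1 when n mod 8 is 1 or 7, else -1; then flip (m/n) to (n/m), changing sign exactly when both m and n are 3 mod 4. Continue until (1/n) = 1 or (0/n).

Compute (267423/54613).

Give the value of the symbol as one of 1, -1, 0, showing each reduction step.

(267423/54613) = (48971/54613)   [reduce mod 54613]
reciprocity: (48971/54613) = +1·(54613/48971) since 48971 mod 4 = 3, 54613 mod 4 = 1; sign now +1
(54613/48971) = (5642/48971)   [reduce mod 48971]
5642 = 2^1·2821; (2/48971) = -1 since 48971 mod 8 = 3, so (5642/48971) = (-1)^1·(2821/48971); sign now -1
reciprocity: (2821/48971) = +1·(48971/2821) since 2821 mod 4 = 1, 48971 mod 4 = 3; sign now -1
(48971/2821) = (1014/2821)   [reduce mod 2821]
1014 = 2^1·507; (2/2821) = -1 since 2821 mod 8 = 5, so (1014/2821) = (-1)^1·(507/2821); sign now +1
reciprocity: (507/2821) = +1·(2821/507) since 507 mod 4 = 3, 2821 mod 4 = 1; sign now +1
(2821/507) = (286/507)   [reduce mod 507]
286 = 2^1·143; (2/507) = -1 since 507 mod 8 = 3, so (286/507) = (-1)^1·(143/507); sign now -1
reciprocity: (143/507) = -1·(507/143) since 143 mod 4 = 3, 507 mod 4 = 3; sign now +1
(507/143) = (78/143)   [reduce mod 143]
78 = 2^1·39; (2/143) = +1 since 143 mod 8 = 7, so (78/143) = (+1)^1·(39/143); sign now +1
reciprocity: (39/143) = -1·(143/39) since 39 mod 4 = 3, 143 mod 4 = 3; sign now -1
(143/39) = (26/39)   [reduce mod 39]
26 = 2^1·13; (2/39) = +1 since 39 mod 8 = 7, so (26/39) = (+1)^1·(13/39); sign now -1
reciprocity: (13/39) = +1·(39/13) since 13 mod 4 = 1, 39 mod 4 = 3; sign now -1
(39/13) = (0/13)   [reduce mod 13]
(0/13) = 0   [gcd(a, n) > 1]; final value = 0

0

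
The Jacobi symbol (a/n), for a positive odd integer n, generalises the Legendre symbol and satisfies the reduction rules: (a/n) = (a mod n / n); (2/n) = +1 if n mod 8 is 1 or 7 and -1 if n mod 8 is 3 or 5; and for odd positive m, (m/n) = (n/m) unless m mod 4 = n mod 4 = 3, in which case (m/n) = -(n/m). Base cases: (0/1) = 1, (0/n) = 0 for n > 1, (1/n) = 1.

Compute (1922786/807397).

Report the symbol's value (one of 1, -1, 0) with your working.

(1922786/807397): 1922786 mod 807397 = 307992, so (1922786/807397) = (307992/807397)
factor out 2^3: 307992 = 2^3·38499; with 807397 mod 8 = 5, (2/807397) = -1; sign now -1; continue with (38499/807397)
flip (38499/807397) -> (807397/38499): both odd, 38499 mod 4 = 3, 807397 mod 4 = 1, so the flip contributes +1; sign now -1
(807397/38499): 807397 mod 38499 = 37417, so (807397/38499) = (37417/38499)
flip (37417/38499) -> (38499/37417): both odd, 37417 mod 4 = 1, 38499 mod 4 = 3, so the flip contributes +1; sign now -1
(38499/37417): 38499 mod 37417 = 1082, so (38499/37417) = (1082/37417)
factor out 2^1: 1082 = 2^1·541; with 37417 mod 8 = 1, (2/37417) = +1; sign now -1; continue with (541/37417)
flip (541/37417) -> (37417/541): both odd, 541 mod 4 = 1, 37417 mod 4 = 1, so the flip contributes +1; sign now -1
(37417/541): 37417 mod 541 = 88, so (37417/541) = (88/541)
factor out 2^3: 88 = 2^3·11; with 541 mod 8 = 5, (2/541) = -1; sign now +1; continue with (11/541)
flip (11/541) -> (541/11): both odd, 11 mod 4 = 3, 541 mod 4 = 1, so the flip contributes +1; sign now +1
(541/11): 541 mod 11 = 2, so (541/11) = (2/11)
factor out 2^1: 2 = 2^1·1; with 11 mod 8 = 3, (2/11) = -1; sign now -1; continue with (1/11)
reached (1/11) = 1, so the symbol is -1

-1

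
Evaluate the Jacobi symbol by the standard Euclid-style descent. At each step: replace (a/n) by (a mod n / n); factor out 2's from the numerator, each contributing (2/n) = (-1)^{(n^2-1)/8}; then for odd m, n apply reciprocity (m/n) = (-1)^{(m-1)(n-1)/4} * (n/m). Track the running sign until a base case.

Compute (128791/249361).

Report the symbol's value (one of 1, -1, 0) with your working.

-1

flip (128791/249361) -> (249361/128791): both odd, 128791 mod 4 = 3, 249361 mod 4 = 1, so the flip contributes +1; sign now +1
(249361/128791): 249361 mod 128791 = 120570, so (249361/128791) = (120570/128791)
factor out 2^1: 120570 = 2^1·60285; with 128791 mod 8 = 7, (2/128791) = +1; sign now +1; continue with (60285/128791)
flip (60285/128791) -> (128791/60285): both odd, 60285 mod 4 = 1, 128791 mod 4 = 3, so the flip contributes +1; sign now +1
(128791/60285): 128791 mod 60285 = 8221, so (128791/60285) = (8221/60285)
flip (8221/60285) -> (60285/8221): both odd, 8221 mod 4 = 1, 60285 mod 4 = 1, so the flip contributes +1; sign now +1
(60285/8221): 60285 mod 8221 = 2738, so (60285/8221) = (2738/8221)
factor out 2^1: 2738 = 2^1·1369; with 8221 mod 8 = 5, (2/8221) = -1; sign now -1; continue with (1369/8221)
flip (1369/8221) -> (8221/1369): both odd, 1369 mod 4 = 1, 8221 mod 4 = 1, so the flip contributes +1; sign now -1
(8221/1369): 8221 mod 1369 = 7, so (8221/1369) = (7/1369)
flip (7/1369) -> (1369/7): both odd, 7 mod 4 = 3, 1369 mod 4 = 1, so the flip contributes +1; sign now -1
(1369/7): 1369 mod 7 = 4, so (1369/7) = (4/7)
factor out 2^2: 4 = 2^2·1; with 7 mod 8 = 7, (2/7) = +1; sign now -1; continue with (1/7)
reached (1/7) = 1, so the symbol is -1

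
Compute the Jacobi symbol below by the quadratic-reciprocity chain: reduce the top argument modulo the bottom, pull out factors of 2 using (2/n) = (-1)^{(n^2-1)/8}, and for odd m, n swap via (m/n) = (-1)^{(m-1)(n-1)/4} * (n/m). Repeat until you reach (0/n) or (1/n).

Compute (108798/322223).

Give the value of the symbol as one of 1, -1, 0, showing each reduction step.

108798 = 2^1·54399; (2/322223) = +1 since 322223 mod 8 = 7, so (108798/322223) = (+1)^1·(54399/322223); sign now +1
reciprocity: (54399/322223) = -1·(322223/54399) since 54399 mod 4 = 3, 322223 mod 4 = 3; sign now -1
(322223/54399) = (50228/54399)   [reduce mod 54399]
50228 = 2^2·12557; (2/54399) = +1 since 54399 mod 8 = 7, so (50228/54399) = (+1)^2·(12557/54399); sign now -1
reciprocity: (12557/54399) = +1·(54399/12557) since 12557 mod 4 = 1, 54399 mod 4 = 3; sign now -1
(54399/12557) = (4171/12557)   [reduce mod 12557]
reciprocity: (4171/12557) = +1·(12557/4171) since 4171 mod 4 = 3, 12557 mod 4 = 1; sign now -1
(12557/4171) = (44/4171)   [reduce mod 4171]
44 = 2^2·11; (2/4171) = -1 since 4171 mod 8 = 3, so (44/4171) = (-1)^2·(11/4171); sign now -1
reciprocity: (11/4171) = -1·(4171/11) since 11 mod 4 = 3, 4171 mod 4 = 3; sign now +1
(4171/11) = (2/11)   [reduce mod 11]
2 = 2^1·1; (2/11) = -1 since 11 mod 8 = 3, so (2/11) = (-1)^1·(1/11); sign now -1
(1/11) = 1; final value = sign = -1

-1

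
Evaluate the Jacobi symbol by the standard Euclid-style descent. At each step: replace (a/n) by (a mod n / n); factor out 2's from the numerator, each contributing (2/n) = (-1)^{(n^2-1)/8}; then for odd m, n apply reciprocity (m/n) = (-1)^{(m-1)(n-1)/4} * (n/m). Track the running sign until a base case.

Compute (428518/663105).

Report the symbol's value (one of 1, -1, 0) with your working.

factor out 2^1: 428518 = 2^1·214259; with 663105 mod 8 = 1, (2/663105) = +1; sign now +1; continue with (214259/663105)
flip (214259/663105) -> (663105/214259): both odd, 214259 mod 4 = 3, 663105 mod 4 = 1, so the flip contributes +1; sign now +1
(663105/214259): 663105 mod 214259 = 20328, so (663105/214259) = (20328/214259)
factor out 2^3: 20328 = 2^3·2541; with 214259 mod 8 = 3, (2/214259) = -1; sign now -1; continue with (2541/214259)
flip (2541/214259) -> (214259/2541): both odd, 2541 mod 4 = 1, 214259 mod 4 = 3, so the flip contributes +1; sign now -1
(214259/2541): 214259 mod 2541 = 815, so (214259/2541) = (815/2541)
flip (815/2541) -> (2541/815): both odd, 815 mod 4 = 3, 2541 mod 4 = 1, so the flip contributes +1; sign now -1
(2541/815): 2541 mod 815 = 96, so (2541/815) = (96/815)
factor out 2^5: 96 = 2^5·3; with 815 mod 8 = 7, (2/815) = +1; sign now -1; continue with (3/815)
flip (3/815) -> (815/3): both odd, 3 mod 4 = 3, 815 mod 4 = 3, so the flip contributes -1; sign now +1
(815/3): 815 mod 3 = 2, so (815/3) = (2/3)
factor out 2^1: 2 = 2^1·1; with 3 mod 8 = 3, (2/3) = -1; sign now -1; continue with (1/3)
reached (1/3) = 1, so the symbol is -1

-1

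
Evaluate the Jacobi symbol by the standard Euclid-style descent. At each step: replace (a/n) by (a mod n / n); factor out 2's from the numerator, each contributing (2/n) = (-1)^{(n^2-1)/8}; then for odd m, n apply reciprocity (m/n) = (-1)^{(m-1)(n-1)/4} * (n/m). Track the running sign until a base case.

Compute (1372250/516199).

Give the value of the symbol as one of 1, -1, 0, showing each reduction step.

-1

(1372250/516199): 1372250 mod 516199 = 339852, so (1372250/516199) = (339852/516199)
factor out 2^2: 339852 = 2^2·84963; with 516199 mod 8 = 7, (2/516199) = +1; sign now +1; continue with (84963/516199)
flip (84963/516199) -> (516199/84963): both odd, 84963 mod 4 = 3, 516199 mod 4 = 3, so the flip contributes -1; sign now -1
(516199/84963): 516199 mod 84963 = 6421, so (516199/84963) = (6421/84963)
flip (6421/84963) -> (84963/6421): both odd, 6421 mod 4 = 1, 84963 mod 4 = 3, so the flip contributes +1; sign now -1
(84963/6421): 84963 mod 6421 = 1490, so (84963/6421) = (1490/6421)
factor out 2^1: 1490 = 2^1·745; with 6421 mod 8 = 5, (2/6421) = -1; sign now +1; continue with (745/6421)
flip (745/6421) -> (6421/745): both odd, 745 mod 4 = 1, 6421 mod 4 = 1, so the flip contributes +1; sign now +1
(6421/745): 6421 mod 745 = 461, so (6421/745) = (461/745)
flip (461/745) -> (745/461): both odd, 461 mod 4 = 1, 745 mod 4 = 1, so the flip contributes +1; sign now +1
(745/461): 745 mod 461 = 284, so (745/461) = (284/461)
factor out 2^2: 284 = 2^2·71; with 461 mod 8 = 5, (2/461) = -1; sign now +1; continue with (71/461)
flip (71/461) -> (461/71): both odd, 71 mod 4 = 3, 461 mod 4 = 1, so the flip contributes +1; sign now +1
(461/71): 461 mod 71 = 35, so (461/71) = (35/71)
flip (35/71) -> (71/35): both odd, 35 mod 4 = 3, 71 mod 4 = 3, so the flip contributes -1; sign now -1
(71/35): 71 mod 35 = 1, so (71/35) = (1/35)
reached (1/35) = 1, so the symbol is -1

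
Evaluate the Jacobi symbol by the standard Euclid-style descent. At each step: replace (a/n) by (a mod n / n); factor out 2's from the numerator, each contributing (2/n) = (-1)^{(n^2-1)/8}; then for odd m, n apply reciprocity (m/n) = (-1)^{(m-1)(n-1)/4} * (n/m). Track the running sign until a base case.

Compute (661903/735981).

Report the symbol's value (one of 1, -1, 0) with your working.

-1

reciprocity: (661903/735981) = +1·(735981/661903) since 661903 mod 4 = 3, 735981 mod 4 = 1; sign now +1
(735981/661903) = (74078/661903)   [reduce mod 661903]
74078 = 2^1·37039; (2/661903) = +1 since 661903 mod 8 = 7, so (74078/661903) = (+1)^1·(37039/661903); sign now +1
reciprocity: (37039/661903) = -1·(661903/37039) since 37039 mod 4 = 3, 661903 mod 4 = 3; sign now -1
(661903/37039) = (32240/37039)   [reduce mod 37039]
32240 = 2^4·2015; (2/37039) = +1 since 37039 mod 8 = 7, so (32240/37039) = (+1)^4·(2015/37039); sign now -1
reciprocity: (2015/37039) = -1·(37039/2015) since 2015 mod 4 = 3, 37039 mod 4 = 3; sign now +1
(37039/2015) = (769/2015)   [reduce mod 2015]
reciprocity: (769/2015) = +1·(2015/769) since 769 mod 4 = 1, 2015 mod 4 = 3; sign now +1
(2015/769) = (477/769)   [reduce mod 769]
reciprocity: (477/769) = +1·(769/477) since 477 mod 4 = 1, 769 mod 4 = 1; sign now +1
(769/477) = (292/477)   [reduce mod 477]
292 = 2^2·73; (2/477) = -1 since 477 mod 8 = 5, so (292/477) = (-1)^2·(73/477); sign now +1
reciprocity: (73/477) = +1·(477/73) since 73 mod 4 = 1, 477 mod 4 = 1; sign now +1
(477/73) = (39/73)   [reduce mod 73]
reciprocity: (39/73) = +1·(73/39) since 39 mod 4 = 3, 73 mod 4 = 1; sign now +1
(73/39) = (34/39)   [reduce mod 39]
34 = 2^1·17; (2/39) = +1 since 39 mod 8 = 7, so (34/39) = (+1)^1·(17/39); sign now +1
reciprocity: (17/39) = +1·(39/17) since 17 mod 4 = 1, 39 mod 4 = 3; sign now +1
(39/17) = (5/17)   [reduce mod 17]
reciprocity: (5/17) = +1·(17/5) since 5 mod 4 = 1, 17 mod 4 = 1; sign now +1
(17/5) = (2/5)   [reduce mod 5]
2 = 2^1·1; (2/5) = -1 since 5 mod 8 = 5, so (2/5) = (-1)^1·(1/5); sign now -1
(1/5) = 1; final value = sign = -1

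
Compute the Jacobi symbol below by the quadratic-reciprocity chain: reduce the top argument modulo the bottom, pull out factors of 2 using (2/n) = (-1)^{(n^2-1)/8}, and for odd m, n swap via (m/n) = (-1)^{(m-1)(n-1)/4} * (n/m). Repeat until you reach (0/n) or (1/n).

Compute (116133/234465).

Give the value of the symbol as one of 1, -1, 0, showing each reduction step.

0

flip (116133/234465) -> (234465/116133): both odd, 116133 mod 4 = 1, 234465 mod 4 = 1, so the flip contributes +1; sign now +1
(234465/116133): 234465 mod 116133 = 2199, so (234465/116133) = (2199/116133)
flip (2199/116133) -> (116133/2199): both odd, 2199 mod 4 = 3, 116133 mod 4 = 1, so the flip contributes +1; sign now +1
(116133/2199): 116133 mod 2199 = 1785, so (116133/2199) = (1785/2199)
flip (1785/2199) -> (2199/1785): both odd, 1785 mod 4 = 1, 2199 mod 4 = 3, so the flip contributes +1; sign now +1
(2199/1785): 2199 mod 1785 = 414, so (2199/1785) = (414/1785)
factor out 2^1: 414 = 2^1·207; with 1785 mod 8 = 1, (2/1785) = +1; sign now +1; continue with (207/1785)
flip (207/1785) -> (1785/207): both odd, 207 mod 4 = 3, 1785 mod 4 = 1, so the flip contributes +1; sign now +1
(1785/207): 1785 mod 207 = 129, so (1785/207) = (129/207)
flip (129/207) -> (207/129): both odd, 129 mod 4 = 1, 207 mod 4 = 3, so the flip contributes +1; sign now +1
(207/129): 207 mod 129 = 78, so (207/129) = (78/129)
factor out 2^1: 78 = 2^1·39; with 129 mod 8 = 1, (2/129) = +1; sign now +1; continue with (39/129)
flip (39/129) -> (129/39): both odd, 39 mod 4 = 3, 129 mod 4 = 1, so the flip contributes +1; sign now +1
(129/39): 129 mod 39 = 12, so (129/39) = (12/39)
factor out 2^2: 12 = 2^2·3; with 39 mod 8 = 7, (2/39) = +1; sign now +1; continue with (3/39)
flip (3/39) -> (39/3): both odd, 3 mod 4 = 3, 39 mod 4 = 3, so the flip contributes -1; sign now -1
(39/3): 39 mod 3 = 0, so (39/3) = (0/3)
reached (0/3); gcd(a, n) > 1, so (0/3) = 0 and the symbol is 0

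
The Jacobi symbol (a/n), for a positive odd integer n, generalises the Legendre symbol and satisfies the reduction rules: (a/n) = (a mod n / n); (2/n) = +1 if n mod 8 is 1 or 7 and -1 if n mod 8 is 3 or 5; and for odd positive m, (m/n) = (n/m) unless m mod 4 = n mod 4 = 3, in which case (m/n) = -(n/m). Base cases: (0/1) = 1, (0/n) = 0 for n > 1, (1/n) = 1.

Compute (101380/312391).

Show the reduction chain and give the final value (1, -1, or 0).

0

101380 = 2^2·25345; (2/312391) = +1 since 312391 mod 8 = 7, so (101380/312391) = (+1)^2·(25345/312391); sign now +1
reciprocity: (25345/312391) = +1·(312391/25345) since 25345 mod 4 = 1, 312391 mod 4 = 3; sign now +1
(312391/25345) = (8251/25345)   [reduce mod 25345]
reciprocity: (8251/25345) = +1·(25345/8251) since 8251 mod 4 = 3, 25345 mod 4 = 1; sign now +1
(25345/8251) = (592/8251)   [reduce mod 8251]
592 = 2^4·37; (2/8251) = -1 since 8251 mod 8 = 3, so (592/8251) = (-1)^4·(37/8251); sign now +1
reciprocity: (37/8251) = +1·(8251/37) since 37 mod 4 = 1, 8251 mod 4 = 3; sign now +1
(8251/37) = (0/37)   [reduce mod 37]
(0/37) = 0   [gcd(a, n) > 1]; final value = 0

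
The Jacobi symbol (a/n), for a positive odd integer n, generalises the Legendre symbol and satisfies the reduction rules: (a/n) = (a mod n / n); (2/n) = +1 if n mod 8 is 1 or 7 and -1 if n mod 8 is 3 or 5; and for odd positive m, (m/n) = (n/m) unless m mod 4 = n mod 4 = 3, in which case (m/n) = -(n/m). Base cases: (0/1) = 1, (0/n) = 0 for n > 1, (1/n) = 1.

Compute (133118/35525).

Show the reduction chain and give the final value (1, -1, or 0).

-1

(133118/35525) = (26543/35525)   [reduce mod 35525]
reciprocity: (26543/35525) = +1·(35525/26543) since 26543 mod 4 = 3, 35525 mod 4 = 1; sign now +1
(35525/26543) = (8982/26543)   [reduce mod 26543]
8982 = 2^1·4491; (2/26543) = +1 since 26543 mod 8 = 7, so (8982/26543) = (+1)^1·(4491/26543); sign now +1
reciprocity: (4491/26543) = -1·(26543/4491) since 4491 mod 4 = 3, 26543 mod 4 = 3; sign now -1
(26543/4491) = (4088/4491)   [reduce mod 4491]
4088 = 2^3·511; (2/4491) = -1 since 4491 mod 8 = 3, so (4088/4491) = (-1)^3·(511/4491); sign now +1
reciprocity: (511/4491) = -1·(4491/511) since 511 mod 4 = 3, 4491 mod 4 = 3; sign now -1
(4491/511) = (403/511)   [reduce mod 511]
reciprocity: (403/511) = -1·(511/403) since 403 mod 4 = 3, 511 mod 4 = 3; sign now +1
(511/403) = (108/403)   [reduce mod 403]
108 = 2^2·27; (2/403) = -1 since 403 mod 8 = 3, so (108/403) = (-1)^2·(27/403); sign now +1
reciprocity: (27/403) = -1·(403/27) since 27 mod 4 = 3, 403 mod 4 = 3; sign now -1
(403/27) = (25/27)   [reduce mod 27]
reciprocity: (25/27) = +1·(27/25) since 25 mod 4 = 1, 27 mod 4 = 3; sign now -1
(27/25) = (2/25)   [reduce mod 25]
2 = 2^1·1; (2/25) = +1 since 25 mod 8 = 1, so (2/25) = (+1)^1·(1/25); sign now -1
(1/25) = 1; final value = sign = -1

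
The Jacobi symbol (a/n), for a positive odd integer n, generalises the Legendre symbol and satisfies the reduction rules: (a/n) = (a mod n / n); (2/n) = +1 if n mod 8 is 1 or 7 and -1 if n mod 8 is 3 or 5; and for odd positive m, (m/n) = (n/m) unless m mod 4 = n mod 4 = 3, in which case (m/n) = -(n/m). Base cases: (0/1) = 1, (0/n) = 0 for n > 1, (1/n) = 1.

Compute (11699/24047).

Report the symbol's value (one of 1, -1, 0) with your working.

1

reciprocity: (11699/24047) = -1·(24047/11699) since 11699 mod 4 = 3, 24047 mod 4 = 3; sign now -1
(24047/11699) = (649/11699)   [reduce mod 11699]
reciprocity: (649/11699) = +1·(11699/649) since 649 mod 4 = 1, 11699 mod 4 = 3; sign now -1
(11699/649) = (17/649)   [reduce mod 649]
reciprocity: (17/649) = +1·(649/17) since 17 mod 4 = 1, 649 mod 4 = 1; sign now -1
(649/17) = (3/17)   [reduce mod 17]
reciprocity: (3/17) = +1·(17/3) since 3 mod 4 = 3, 17 mod 4 = 1; sign now -1
(17/3) = (2/3)   [reduce mod 3]
2 = 2^1·1; (2/3) = -1 since 3 mod 8 = 3, so (2/3) = (-1)^1·(1/3); sign now +1
(1/3) = 1; final value = sign = +1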